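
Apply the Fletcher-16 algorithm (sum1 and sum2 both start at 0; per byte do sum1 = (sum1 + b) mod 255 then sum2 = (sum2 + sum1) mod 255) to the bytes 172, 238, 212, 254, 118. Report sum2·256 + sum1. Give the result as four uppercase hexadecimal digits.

0EE5

Running sums (mod 255):
  after byte 0 (172): sum1=172, sum2=172
  after byte 1 (238): sum1=155, sum2=72
  after byte 2 (212): sum1=112, sum2=184
  after byte 3 (254): sum1=111, sum2=40
  after byte 4 (118): sum1=229, sum2=14
Checksum = sum2·256 + sum1 = 14·256 + 229 = 3813 = 0x0EE5.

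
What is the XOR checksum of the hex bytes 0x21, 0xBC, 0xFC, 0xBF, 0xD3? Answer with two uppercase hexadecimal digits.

0D

XOR the bytes together:
  start with 0x21
  0x21 ⊕ 0xBC = 0x9D
  0x9D ⊕ 0xFC = 0x61
  0x61 ⊕ 0xBF = 0xDE
  0xDE ⊕ 0xD3 = 0x0D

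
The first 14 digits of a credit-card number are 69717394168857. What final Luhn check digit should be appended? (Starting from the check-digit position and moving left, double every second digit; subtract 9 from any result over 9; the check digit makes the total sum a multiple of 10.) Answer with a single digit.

7

Partial digits right→left: 7 5 8 8 6 1 4 9 3 7 1 7 9 6
Double every second digit counting from the check-digit position (so the 1st, 3rd, 5th, ... of the partial from the right).
  doubled (with −9 where >9): 5 7 3 8 6 2 9 → sum 40
  kept as-is: 5 8 1 9 7 7 6 → sum 43
Total = 40 + 43 = 83.
Check digit = (10 − (83 mod 10)) mod 10 = 7.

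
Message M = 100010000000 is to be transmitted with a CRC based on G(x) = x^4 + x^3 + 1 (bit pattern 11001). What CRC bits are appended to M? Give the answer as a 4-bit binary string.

1100

Append 4 zeros: 1000100000000000. Divide by 11001 (XOR where the leading bit is 1):
  pos 0: 10001 XOR 11001 = 01000
  pos 1: 10000 XOR 11001 = 01001
  pos 2: 10010 XOR 11001 = 01011
  pos 3: 10110 XOR 11001 = 01111
  pos 4: 11110 XOR 11001 = 00111
  pos 6: 11100 XOR 11001 = 00101
  pos 8: 10100 XOR 11001 = 01101
  pos 9: 11010 XOR 11001 = 00011
Remainder (last 4 bits) = 1100. This is the CRC / FCS.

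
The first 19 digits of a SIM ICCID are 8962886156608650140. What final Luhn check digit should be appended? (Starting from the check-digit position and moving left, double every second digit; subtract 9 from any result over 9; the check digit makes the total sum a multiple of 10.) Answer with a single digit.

Partial digits right→left: 0 4 1 0 5 6 8 0 6 6 5 1 6 8 8 2 6 9 8
Double every second digit counting from the check-digit position (so the 1st, 3rd, 5th, ... of the partial from the right).
  doubled (with −9 where >9): 0 2 1 7 3 1 3 7 3 7 → sum 34
  kept as-is: 4 0 6 0 6 1 8 2 9 → sum 36
Total = 34 + 36 = 70.
Check digit = (10 − (70 mod 10)) mod 10 = 0.

0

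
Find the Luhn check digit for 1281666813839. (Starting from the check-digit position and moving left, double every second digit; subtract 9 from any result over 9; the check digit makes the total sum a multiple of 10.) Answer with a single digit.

Partial digits right→left: 9 3 8 3 1 8 6 6 6 1 8 2 1
Double every second digit counting from the check-digit position (so the 1st, 3rd, 5th, ... of the partial from the right).
  doubled (with −9 where >9): 9 7 2 3 3 7 2 → sum 33
  kept as-is: 3 3 8 6 1 2 → sum 23
Total = 33 + 23 = 56.
Check digit = (10 − (56 mod 10)) mod 10 = 4.

4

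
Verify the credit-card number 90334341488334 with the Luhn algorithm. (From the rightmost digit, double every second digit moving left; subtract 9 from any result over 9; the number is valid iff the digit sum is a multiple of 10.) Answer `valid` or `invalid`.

invalid

From the right, keep odd positions and double even positions (subtract 9 from any doubled value over 9):
  doubled (positions 2,4,...): 6 7 8 8 8 6 9 → sum 52
  kept (positions 1,3,...): 4 3 8 1 3 3 0 → sum 22
Total = 74.
74 mod 10 = 4, so the number is invalid.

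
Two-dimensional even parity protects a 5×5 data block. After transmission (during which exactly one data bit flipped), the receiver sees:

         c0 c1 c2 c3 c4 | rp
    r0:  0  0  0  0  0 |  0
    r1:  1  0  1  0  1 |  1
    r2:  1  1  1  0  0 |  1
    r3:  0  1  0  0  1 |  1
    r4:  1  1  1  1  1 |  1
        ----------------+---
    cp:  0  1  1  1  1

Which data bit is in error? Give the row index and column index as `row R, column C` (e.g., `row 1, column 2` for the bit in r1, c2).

Recompute each row's even parity and compare to rp:
  r0: data parity 0, sent rp 0 → ok
  r1: data parity 1, sent rp 1 → ok
  r2: data parity 1, sent rp 1 → ok
  r3: data parity 0, sent rp 1 → mismatch
  r4: data parity 1, sent rp 1 → ok
Recompute each column's even parity and compare to cp:
  c0: data parity 1, sent cp 0 → mismatch
  c1: data parity 1, sent cp 1 → ok
  c2: data parity 1, sent cp 1 → ok
  c3: data parity 1, sent cp 1 → ok
  c4: data parity 1, sent cp 1 → ok
Exactly one row (r3) and one column (c0) fail → the flipped bit is at their intersection.

row 3, column 0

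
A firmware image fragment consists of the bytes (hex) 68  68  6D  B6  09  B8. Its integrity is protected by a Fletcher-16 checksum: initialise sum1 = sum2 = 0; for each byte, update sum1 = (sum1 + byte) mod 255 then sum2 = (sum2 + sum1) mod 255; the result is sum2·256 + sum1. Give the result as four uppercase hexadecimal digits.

21B6

Running sums (mod 255):
  after byte 0 (68): sum1=104, sum2=104
  after byte 1 (68): sum1=208, sum2=57
  after byte 2 (6D): sum1=62, sum2=119
  after byte 3 (B6): sum1=244, sum2=108
  after byte 4 (09): sum1=253, sum2=106
  after byte 5 (B8): sum1=182, sum2=33
Checksum = sum2·256 + sum1 = 33·256 + 182 = 8630 = 0x21B6.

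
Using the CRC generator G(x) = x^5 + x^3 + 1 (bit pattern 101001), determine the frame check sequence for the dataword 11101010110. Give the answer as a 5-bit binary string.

Append 5 zeros: 1110101011000000. Divide by 101001 (XOR where the leading bit is 1):
  pos 0: 111010 XOR 101001 = 010011
  pos 1: 100111 XOR 101001 = 001110
  pos 3: 111001 XOR 101001 = 010000
  pos 4: 100001 XOR 101001 = 001000
  pos 6: 100000 XOR 101001 = 001001
  pos 8: 100100 XOR 101001 = 001101
  pos 10: 110100 XOR 101001 = 011101
Remainder (last 5 bits) = 11101. This is the CRC / FCS.

11101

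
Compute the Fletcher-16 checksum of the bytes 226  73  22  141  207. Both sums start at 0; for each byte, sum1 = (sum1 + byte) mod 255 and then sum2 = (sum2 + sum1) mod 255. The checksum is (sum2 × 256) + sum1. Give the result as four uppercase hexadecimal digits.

C09F

Running sums (mod 255):
  after byte 0 (226): sum1=226, sum2=226
  after byte 1 (73): sum1=44, sum2=15
  after byte 2 (22): sum1=66, sum2=81
  after byte 3 (141): sum1=207, sum2=33
  after byte 4 (207): sum1=159, sum2=192
Checksum = sum2·256 + sum1 = 192·256 + 159 = 49311 = 0xC09F.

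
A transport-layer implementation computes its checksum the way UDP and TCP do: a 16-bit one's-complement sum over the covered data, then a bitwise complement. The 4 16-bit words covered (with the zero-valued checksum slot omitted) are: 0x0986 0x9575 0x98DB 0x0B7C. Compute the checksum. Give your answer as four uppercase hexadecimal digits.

One's-complement addition (fold any carry out of bit 15 back into bit 0):
  0x0986 + 0x9575 = 0x09EFB
  0x9EFB + 0x98DB = 0x137D6 → wrap carry → 0x37D7
  0x37D7 + 0x0B7C = 0x04353
One's-complement sum = 0x4353.
Checksum = ~0x4353 & 0xFFFF = 0xBCAC.

BCAC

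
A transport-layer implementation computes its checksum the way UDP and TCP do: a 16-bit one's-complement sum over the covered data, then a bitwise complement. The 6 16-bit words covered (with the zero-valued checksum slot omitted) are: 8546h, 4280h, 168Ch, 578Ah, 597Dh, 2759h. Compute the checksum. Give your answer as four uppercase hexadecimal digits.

494C

One's-complement addition (fold any carry out of bit 15 back into bit 0):
  0x8546 + 0x4280 = 0x0C7C6
  0xC7C6 + 0x168C = 0x0DE52
  0xDE52 + 0x578A = 0x135DC → wrap carry → 0x35DD
  0x35DD + 0x597D = 0x08F5A
  0x8F5A + 0x2759 = 0x0B6B3
One's-complement sum = 0xB6B3.
Checksum = ~0xB6B3 & 0xFFFF = 0x494C.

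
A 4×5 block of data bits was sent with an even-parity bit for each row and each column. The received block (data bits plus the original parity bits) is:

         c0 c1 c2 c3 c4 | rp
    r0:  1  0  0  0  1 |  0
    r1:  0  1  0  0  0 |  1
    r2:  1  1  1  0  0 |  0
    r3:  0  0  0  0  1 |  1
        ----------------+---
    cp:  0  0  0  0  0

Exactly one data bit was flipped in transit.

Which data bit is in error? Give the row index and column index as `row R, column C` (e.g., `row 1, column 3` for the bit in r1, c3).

Recompute each row's even parity and compare to rp:
  r0: data parity 0, sent rp 0 → ok
  r1: data parity 1, sent rp 1 → ok
  r2: data parity 1, sent rp 0 → mismatch
  r3: data parity 1, sent rp 1 → ok
Recompute each column's even parity and compare to cp:
  c0: data parity 0, sent cp 0 → ok
  c1: data parity 0, sent cp 0 → ok
  c2: data parity 1, sent cp 0 → mismatch
  c3: data parity 0, sent cp 0 → ok
  c4: data parity 0, sent cp 0 → ok
Exactly one row (r2) and one column (c2) fail → the flipped bit is at their intersection.

row 2, column 2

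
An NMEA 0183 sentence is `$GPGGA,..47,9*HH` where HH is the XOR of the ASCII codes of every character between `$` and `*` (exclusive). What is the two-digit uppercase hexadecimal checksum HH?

XOR the ASCII codes of the payload characters:
  'G' = 0x47 → acc = 0x47
  'P' = 0x50 → acc = 0x17
  'G' = 0x47 → acc = 0x50
  'G' = 0x47 → acc = 0x17
  'A' = 0x41 → acc = 0x56
  ',' = 0x2C → acc = 0x7A
  '.' = 0x2E → acc = 0x54
  '.' = 0x2E → acc = 0x7A
  '4' = 0x34 → acc = 0x4E
  '7' = 0x37 → acc = 0x79
  ',' = 0x2C → acc = 0x55
  '9' = 0x39 → acc = 0x6C
Checksum = 0x6C.

6C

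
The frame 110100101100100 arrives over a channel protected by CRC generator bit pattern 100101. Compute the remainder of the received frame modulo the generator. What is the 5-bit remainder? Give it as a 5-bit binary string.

Modulo-2 division of 110100101100100 by 100101:
  pos 0: 110100 XOR 100101 = 010001
  pos 1: 100011 XOR 100101 = 000110
  pos 4: 110011 XOR 100101 = 010110
  pos 5: 101100 XOR 100101 = 001001
  pos 7: 100101 XOR 100101 = 000000
Remainder = 00000 (zero — the frame passes the CRC check).

00000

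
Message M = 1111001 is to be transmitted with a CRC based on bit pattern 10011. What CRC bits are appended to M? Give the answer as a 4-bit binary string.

0000

Append 4 zeros: 11110010000. Divide by 10011 (XOR where the leading bit is 1):
  pos 0: 11110 XOR 10011 = 01101
  pos 1: 11010 XOR 10011 = 01001
  pos 2: 10011 XOR 10011 = 00000
Remainder (last 4 bits) = 0000. This is the CRC / FCS.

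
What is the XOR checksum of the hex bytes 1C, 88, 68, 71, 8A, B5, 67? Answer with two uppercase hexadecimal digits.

D5

XOR the bytes together:
  start with 0x1C
  0x1C ⊕ 0x88 = 0x94
  0x94 ⊕ 0x68 = 0xFC
  0xFC ⊕ 0x71 = 0x8D
  0x8D ⊕ 0x8A = 0x07
  0x07 ⊕ 0xB5 = 0xB2
  0xB2 ⊕ 0x67 = 0xD5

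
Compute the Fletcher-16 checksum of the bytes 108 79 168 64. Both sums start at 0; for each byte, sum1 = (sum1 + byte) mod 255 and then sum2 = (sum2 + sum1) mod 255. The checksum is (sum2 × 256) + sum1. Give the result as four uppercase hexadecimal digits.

31A4

Running sums (mod 255):
  after byte 0 (108): sum1=108, sum2=108
  after byte 1 (79): sum1=187, sum2=40
  after byte 2 (168): sum1=100, sum2=140
  after byte 3 (64): sum1=164, sum2=49
Checksum = sum2·256 + sum1 = 49·256 + 164 = 12708 = 0x31A4.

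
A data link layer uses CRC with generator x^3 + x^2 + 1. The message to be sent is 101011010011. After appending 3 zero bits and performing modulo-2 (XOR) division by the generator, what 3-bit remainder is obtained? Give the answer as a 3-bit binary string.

Append 3 zeros: 101011010011000. Divide by 1101 (XOR where the leading bit is 1):
  pos 0: 1010 XOR 1101 = 0111
  pos 1: 1111 XOR 1101 = 0010
  pos 3: 1010 XOR 1101 = 0111
  pos 4: 1111 XOR 1101 = 0010
  pos 6: 1000 XOR 1101 = 0101
  pos 7: 1011 XOR 1101 = 0110
  pos 8: 1101 XOR 1101 = 0000
Remainder (last 3 bits) = 000. This is the CRC / FCS.

000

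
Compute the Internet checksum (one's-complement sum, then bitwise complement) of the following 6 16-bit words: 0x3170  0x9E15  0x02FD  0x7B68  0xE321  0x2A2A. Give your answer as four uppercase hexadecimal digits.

A4C8

One's-complement addition (fold any carry out of bit 15 back into bit 0):
  0x3170 + 0x9E15 = 0x0CF85
  0xCF85 + 0x02FD = 0x0D282
  0xD282 + 0x7B68 = 0x14DEA → wrap carry → 0x4DEB
  0x4DEB + 0xE321 = 0x1310C → wrap carry → 0x310D
  0x310D + 0x2A2A = 0x05B37
One's-complement sum = 0x5B37.
Checksum = ~0x5B37 & 0xFFFF = 0xA4C8.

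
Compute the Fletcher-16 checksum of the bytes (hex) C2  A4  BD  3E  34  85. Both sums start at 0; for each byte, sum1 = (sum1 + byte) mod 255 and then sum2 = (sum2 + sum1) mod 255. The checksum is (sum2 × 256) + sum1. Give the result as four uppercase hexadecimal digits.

Running sums (mod 255):
  after byte 0 (C2): sum1=194, sum2=194
  after byte 1 (A4): sum1=103, sum2=42
  after byte 2 (BD): sum1=37, sum2=79
  after byte 3 (3E): sum1=99, sum2=178
  after byte 4 (34): sum1=151, sum2=74
  after byte 5 (85): sum1=29, sum2=103
Checksum = sum2·256 + sum1 = 103·256 + 29 = 26397 = 0x671D.

671D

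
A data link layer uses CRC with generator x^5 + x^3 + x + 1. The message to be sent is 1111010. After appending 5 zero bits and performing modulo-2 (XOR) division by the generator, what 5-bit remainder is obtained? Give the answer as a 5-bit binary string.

Append 5 zeros: 111101000000. Divide by 101011 (XOR where the leading bit is 1):
  pos 0: 111101 XOR 101011 = 010110
  pos 1: 101100 XOR 101011 = 000111
  pos 4: 111000 XOR 101011 = 010011
  pos 5: 100110 XOR 101011 = 001101
Remainder (last 5 bits) = 11010. This is the CRC / FCS.

11010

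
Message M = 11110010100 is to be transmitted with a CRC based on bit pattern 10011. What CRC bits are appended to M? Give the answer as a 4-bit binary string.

Append 4 zeros: 111100101000000. Divide by 10011 (XOR where the leading bit is 1):
  pos 0: 11110 XOR 10011 = 01101
  pos 1: 11010 XOR 10011 = 01001
  pos 2: 10011 XOR 10011 = 00000
  pos 8: 10000 XOR 10011 = 00011
Remainder (last 4 bits) = 1100. This is the CRC / FCS.

1100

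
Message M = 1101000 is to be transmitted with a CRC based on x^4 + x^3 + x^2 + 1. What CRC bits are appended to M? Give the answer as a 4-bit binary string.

Append 4 zeros: 11010000000. Divide by 11101 (XOR where the leading bit is 1):
  pos 0: 11010 XOR 11101 = 00111
  pos 2: 11100 XOR 11101 = 00001
  pos 6: 10000 XOR 11101 = 01101
Remainder (last 4 bits) = 1101. This is the CRC / FCS.

1101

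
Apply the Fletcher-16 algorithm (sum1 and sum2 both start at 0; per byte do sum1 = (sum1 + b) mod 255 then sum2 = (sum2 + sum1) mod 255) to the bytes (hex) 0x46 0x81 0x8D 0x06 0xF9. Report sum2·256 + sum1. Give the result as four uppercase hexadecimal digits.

Running sums (mod 255):
  after byte 0 (0x46): sum1=70, sum2=70
  after byte 1 (0x81): sum1=199, sum2=14
  after byte 2 (0x8D): sum1=85, sum2=99
  after byte 3 (0x06): sum1=91, sum2=190
  after byte 4 (0xF9): sum1=85, sum2=20
Checksum = sum2·256 + sum1 = 20·256 + 85 = 5205 = 0x1455.

1455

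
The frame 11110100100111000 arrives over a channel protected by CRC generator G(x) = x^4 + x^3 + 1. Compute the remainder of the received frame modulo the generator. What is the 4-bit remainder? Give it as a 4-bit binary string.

Modulo-2 division of 11110100100111000 by 11001:
  pos 0: 11110 XOR 11001 = 00111
  pos 2: 11110 XOR 11001 = 00111
  pos 4: 11101 XOR 11001 = 00100
  pos 6: 10000 XOR 11001 = 01001
  pos 7: 10011 XOR 11001 = 01010
  pos 8: 10101 XOR 11001 = 01100
  pos 9: 11001 XOR 11001 = 00000
Remainder = 0000 (zero — the frame passes the CRC check).

0000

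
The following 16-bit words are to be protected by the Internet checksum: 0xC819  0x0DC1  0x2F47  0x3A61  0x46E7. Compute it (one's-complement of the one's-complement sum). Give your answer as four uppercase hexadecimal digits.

7995

One's-complement addition (fold any carry out of bit 15 back into bit 0):
  0xC819 + 0x0DC1 = 0x0D5DA
  0xD5DA + 0x2F47 = 0x10521 → wrap carry → 0x0522
  0x0522 + 0x3A61 = 0x03F83
  0x3F83 + 0x46E7 = 0x0866A
One's-complement sum = 0x866A.
Checksum = ~0x866A & 0xFFFF = 0x7995.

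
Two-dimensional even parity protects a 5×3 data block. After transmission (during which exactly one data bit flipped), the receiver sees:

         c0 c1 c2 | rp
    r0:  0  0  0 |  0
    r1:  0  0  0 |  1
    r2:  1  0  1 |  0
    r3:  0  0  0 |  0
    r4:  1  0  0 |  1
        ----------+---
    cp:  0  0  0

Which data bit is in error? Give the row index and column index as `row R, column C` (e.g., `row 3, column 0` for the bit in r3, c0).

Recompute each row's even parity and compare to rp:
  r0: data parity 0, sent rp 0 → ok
  r1: data parity 0, sent rp 1 → mismatch
  r2: data parity 0, sent rp 0 → ok
  r3: data parity 0, sent rp 0 → ok
  r4: data parity 1, sent rp 1 → ok
Recompute each column's even parity and compare to cp:
  c0: data parity 0, sent cp 0 → ok
  c1: data parity 0, sent cp 0 → ok
  c2: data parity 1, sent cp 0 → mismatch
Exactly one row (r1) and one column (c2) fail → the flipped bit is at their intersection.

row 1, column 2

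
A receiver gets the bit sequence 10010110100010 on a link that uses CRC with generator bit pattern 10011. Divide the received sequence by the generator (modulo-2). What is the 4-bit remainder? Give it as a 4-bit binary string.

0000

Modulo-2 division of 10010110100010 by 10011:
  pos 0: 10010 XOR 10011 = 00001
  pos 4: 11101 XOR 10011 = 01110
  pos 5: 11100 XOR 10011 = 01111
  pos 6: 11110 XOR 10011 = 01101
  pos 7: 11010 XOR 10011 = 01001
  pos 8: 10011 XOR 10011 = 00000
Remainder = 0000 (zero — the frame passes the CRC check).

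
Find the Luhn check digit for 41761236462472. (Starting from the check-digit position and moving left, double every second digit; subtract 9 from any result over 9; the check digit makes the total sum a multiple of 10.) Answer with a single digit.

Partial digits right→left: 2 7 4 2 6 4 6 3 2 1 6 7 1 4
Double every second digit counting from the check-digit position (so the 1st, 3rd, 5th, ... of the partial from the right).
  doubled (with −9 where >9): 4 8 3 3 4 3 2 → sum 27
  kept as-is: 7 2 4 3 1 7 4 → sum 28
Total = 27 + 28 = 55.
Check digit = (10 − (55 mod 10)) mod 10 = 5.

5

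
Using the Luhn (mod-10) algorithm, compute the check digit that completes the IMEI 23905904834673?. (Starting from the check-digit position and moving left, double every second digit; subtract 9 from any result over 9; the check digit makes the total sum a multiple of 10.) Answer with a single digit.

Partial digits right→left: 3 7 6 4 3 8 4 0 9 5 0 9 3 2
Double every second digit counting from the check-digit position (so the 1st, 3rd, 5th, ... of the partial from the right).
  doubled (with −9 where >9): 6 3 6 8 9 0 6 → sum 38
  kept as-is: 7 4 8 0 5 9 2 → sum 35
Total = 38 + 35 = 73.
Check digit = (10 − (73 mod 10)) mod 10 = 7.

7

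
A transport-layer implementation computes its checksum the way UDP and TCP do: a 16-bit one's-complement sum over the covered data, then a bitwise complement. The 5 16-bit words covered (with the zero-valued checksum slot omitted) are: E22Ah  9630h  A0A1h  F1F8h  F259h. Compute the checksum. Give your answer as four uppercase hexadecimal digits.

One's-complement addition (fold any carry out of bit 15 back into bit 0):
  0xE22A + 0x9630 = 0x1785A → wrap carry → 0x785B
  0x785B + 0xA0A1 = 0x118FC → wrap carry → 0x18FD
  0x18FD + 0xF1F8 = 0x10AF5 → wrap carry → 0x0AF6
  0x0AF6 + 0xF259 = 0x0FD4F
One's-complement sum = 0xFD4F.
Checksum = ~0xFD4F & 0xFFFF = 0x02B0.

02B0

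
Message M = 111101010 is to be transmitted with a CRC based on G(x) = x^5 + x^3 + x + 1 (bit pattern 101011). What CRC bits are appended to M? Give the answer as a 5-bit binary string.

00011

Append 5 zeros: 11110101000000. Divide by 101011 (XOR where the leading bit is 1):
  pos 0: 111101 XOR 101011 = 010110
  pos 1: 101100 XOR 101011 = 000111
  pos 4: 111100 XOR 101011 = 010111
  pos 5: 101110 XOR 101011 = 000101
  pos 8: 101000 XOR 101011 = 000011
Remainder (last 5 bits) = 00011. This is the CRC / FCS.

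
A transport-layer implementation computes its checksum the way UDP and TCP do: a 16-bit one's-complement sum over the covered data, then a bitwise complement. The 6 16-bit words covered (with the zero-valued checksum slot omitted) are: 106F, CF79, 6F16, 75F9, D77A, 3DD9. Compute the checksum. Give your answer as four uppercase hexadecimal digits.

25B3

One's-complement addition (fold any carry out of bit 15 back into bit 0):
  0x106F + 0xCF79 = 0x0DFE8
  0xDFE8 + 0x6F16 = 0x14EFE → wrap carry → 0x4EFF
  0x4EFF + 0x75F9 = 0x0C4F8
  0xC4F8 + 0xD77A = 0x19C72 → wrap carry → 0x9C73
  0x9C73 + 0x3DD9 = 0x0DA4C
One's-complement sum = 0xDA4C.
Checksum = ~0xDA4C & 0xFFFF = 0x25B3.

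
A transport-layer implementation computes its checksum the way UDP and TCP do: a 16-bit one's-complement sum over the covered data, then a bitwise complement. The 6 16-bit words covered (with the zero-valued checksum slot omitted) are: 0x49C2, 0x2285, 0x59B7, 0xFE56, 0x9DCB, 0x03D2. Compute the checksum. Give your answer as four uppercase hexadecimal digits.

One's-complement addition (fold any carry out of bit 15 back into bit 0):
  0x49C2 + 0x2285 = 0x06C47
  0x6C47 + 0x59B7 = 0x0C5FE
  0xC5FE + 0xFE56 = 0x1C454 → wrap carry → 0xC455
  0xC455 + 0x9DCB = 0x16220 → wrap carry → 0x6221
  0x6221 + 0x03D2 = 0x065F3
One's-complement sum = 0x65F3.
Checksum = ~0x65F3 & 0xFFFF = 0x9A0C.

9A0C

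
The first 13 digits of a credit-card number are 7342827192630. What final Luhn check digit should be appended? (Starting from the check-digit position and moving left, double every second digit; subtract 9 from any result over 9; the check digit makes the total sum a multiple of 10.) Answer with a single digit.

0

Partial digits right→left: 0 3 6 2 9 1 7 2 8 2 4 3 7
Double every second digit counting from the check-digit position (so the 1st, 3rd, 5th, ... of the partial from the right).
  doubled (with −9 where >9): 0 3 9 5 7 8 5 → sum 37
  kept as-is: 3 2 1 2 2 3 → sum 13
Total = 37 + 13 = 50.
Check digit = (10 − (50 mod 10)) mod 10 = 0.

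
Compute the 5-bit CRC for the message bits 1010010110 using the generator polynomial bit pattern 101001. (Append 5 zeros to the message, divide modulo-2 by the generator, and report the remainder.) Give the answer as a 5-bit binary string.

11111

Append 5 zeros: 101001011000000. Divide by 101001 (XOR where the leading bit is 1):
  pos 0: 101001 XOR 101001 = 000000
  pos 7: 110000 XOR 101001 = 011001
  pos 8: 110010 XOR 101001 = 011011
  pos 9: 110110 XOR 101001 = 011111
Remainder (last 5 bits) = 11111. This is the CRC / FCS.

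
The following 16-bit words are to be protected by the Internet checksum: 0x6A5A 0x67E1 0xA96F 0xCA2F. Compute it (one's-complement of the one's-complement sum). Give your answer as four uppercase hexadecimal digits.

BA24

One's-complement addition (fold any carry out of bit 15 back into bit 0):
  0x6A5A + 0x67E1 = 0x0D23B
  0xD23B + 0xA96F = 0x17BAA → wrap carry → 0x7BAB
  0x7BAB + 0xCA2F = 0x145DA → wrap carry → 0x45DB
One's-complement sum = 0x45DB.
Checksum = ~0x45DB & 0xFFFF = 0xBA24.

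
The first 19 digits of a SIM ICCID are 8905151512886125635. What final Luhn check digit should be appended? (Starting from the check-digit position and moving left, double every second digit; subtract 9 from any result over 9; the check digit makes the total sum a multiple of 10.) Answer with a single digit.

6

Partial digits right→left: 5 3 6 5 2 1 6 8 8 2 1 5 1 5 1 5 0 9 8
Double every second digit counting from the check-digit position (so the 1st, 3rd, 5th, ... of the partial from the right).
  doubled (with −9 where >9): 1 3 4 3 7 2 2 2 0 7 → sum 31
  kept as-is: 3 5 1 8 2 5 5 5 9 → sum 43
Total = 31 + 43 = 74.
Check digit = (10 − (74 mod 10)) mod 10 = 6.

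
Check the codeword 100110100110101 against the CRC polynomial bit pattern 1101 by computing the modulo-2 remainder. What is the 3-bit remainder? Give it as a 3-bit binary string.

000

Modulo-2 division of 100110100110101 by 1101:
  pos 0: 1001 XOR 1101 = 0100
  pos 1: 1001 XOR 1101 = 0100
  pos 2: 1000 XOR 1101 = 0101
  pos 3: 1011 XOR 1101 = 0110
  pos 4: 1100 XOR 1101 = 0001
  pos 7: 1011 XOR 1101 = 0110
  pos 8: 1100 XOR 1101 = 0001
  pos 11: 1101 XOR 1101 = 0000
Remainder = 000 (zero — the frame passes the CRC check).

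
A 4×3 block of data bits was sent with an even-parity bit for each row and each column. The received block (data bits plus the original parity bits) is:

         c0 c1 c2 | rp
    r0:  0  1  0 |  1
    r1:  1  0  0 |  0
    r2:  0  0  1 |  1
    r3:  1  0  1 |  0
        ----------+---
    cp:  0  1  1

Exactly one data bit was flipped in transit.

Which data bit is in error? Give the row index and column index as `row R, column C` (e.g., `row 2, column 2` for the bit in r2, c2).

Recompute each row's even parity and compare to rp:
  r0: data parity 1, sent rp 1 → ok
  r1: data parity 1, sent rp 0 → mismatch
  r2: data parity 1, sent rp 1 → ok
  r3: data parity 0, sent rp 0 → ok
Recompute each column's even parity and compare to cp:
  c0: data parity 0, sent cp 0 → ok
  c1: data parity 1, sent cp 1 → ok
  c2: data parity 0, sent cp 1 → mismatch
Exactly one row (r1) and one column (c2) fail → the flipped bit is at their intersection.

row 1, column 2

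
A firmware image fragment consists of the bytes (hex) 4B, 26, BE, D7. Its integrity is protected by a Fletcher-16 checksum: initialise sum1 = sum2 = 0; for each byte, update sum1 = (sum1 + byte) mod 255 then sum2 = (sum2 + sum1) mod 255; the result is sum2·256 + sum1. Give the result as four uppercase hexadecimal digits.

Running sums (mod 255):
  after byte 0 (4B): sum1=75, sum2=75
  after byte 1 (26): sum1=113, sum2=188
  after byte 2 (BE): sum1=48, sum2=236
  after byte 3 (D7): sum1=8, sum2=244
Checksum = sum2·256 + sum1 = 244·256 + 8 = 62472 = 0xF408.

F408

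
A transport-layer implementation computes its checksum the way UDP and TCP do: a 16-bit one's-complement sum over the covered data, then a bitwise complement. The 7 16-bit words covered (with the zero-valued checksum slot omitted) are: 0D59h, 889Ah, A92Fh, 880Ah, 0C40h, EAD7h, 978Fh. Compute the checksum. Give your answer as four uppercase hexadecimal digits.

AA2A

One's-complement addition (fold any carry out of bit 15 back into bit 0):
  0x0D59 + 0x889A = 0x095F3
  0x95F3 + 0xA92F = 0x13F22 → wrap carry → 0x3F23
  0x3F23 + 0x880A = 0x0C72D
  0xC72D + 0x0C40 = 0x0D36D
  0xD36D + 0xEAD7 = 0x1BE44 → wrap carry → 0xBE45
  0xBE45 + 0x978F = 0x155D4 → wrap carry → 0x55D5
One's-complement sum = 0x55D5.
Checksum = ~0x55D5 & 0xFFFF = 0xAA2A.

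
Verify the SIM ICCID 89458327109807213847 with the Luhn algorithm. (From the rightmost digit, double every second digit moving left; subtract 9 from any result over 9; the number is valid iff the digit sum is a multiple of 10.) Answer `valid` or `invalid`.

valid

From the right, keep odd positions and double even positions (subtract 9 from any doubled value over 9):
  doubled (positions 2,4,...): 8 6 4 0 9 2 4 7 8 7 → sum 55
  kept (positions 1,3,...): 7 8 1 7 8 0 7 3 5 9 → sum 55
Total = 110.
110 mod 10 = 0, so the number is valid.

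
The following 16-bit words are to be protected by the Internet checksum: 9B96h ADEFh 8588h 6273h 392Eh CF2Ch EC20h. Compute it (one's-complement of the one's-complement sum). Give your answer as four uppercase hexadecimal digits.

DA01

One's-complement addition (fold any carry out of bit 15 back into bit 0):
  0x9B96 + 0xADEF = 0x14985 → wrap carry → 0x4986
  0x4986 + 0x8588 = 0x0CF0E
  0xCF0E + 0x6273 = 0x13181 → wrap carry → 0x3182
  0x3182 + 0x392E = 0x06AB0
  0x6AB0 + 0xCF2C = 0x139DC → wrap carry → 0x39DD
  0x39DD + 0xEC20 = 0x125FD → wrap carry → 0x25FE
One's-complement sum = 0x25FE.
Checksum = ~0x25FE & 0xFFFF = 0xDA01.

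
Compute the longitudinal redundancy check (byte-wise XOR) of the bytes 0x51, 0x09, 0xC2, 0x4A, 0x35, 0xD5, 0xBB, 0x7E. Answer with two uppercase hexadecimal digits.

F5

XOR the bytes together:
  start with 0x51
  0x51 ⊕ 0x09 = 0x58
  0x58 ⊕ 0xC2 = 0x9A
  0x9A ⊕ 0x4A = 0xD0
  0xD0 ⊕ 0x35 = 0xE5
  0xE5 ⊕ 0xD5 = 0x30
  0x30 ⊕ 0xBB = 0x8B
  0x8B ⊕ 0x7E = 0xF5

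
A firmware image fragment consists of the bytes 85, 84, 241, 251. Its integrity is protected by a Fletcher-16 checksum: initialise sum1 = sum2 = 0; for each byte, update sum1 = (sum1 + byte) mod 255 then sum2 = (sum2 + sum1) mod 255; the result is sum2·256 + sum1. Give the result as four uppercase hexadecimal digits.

Running sums (mod 255):
  after byte 0 (85): sum1=85, sum2=85
  after byte 1 (84): sum1=169, sum2=254
  after byte 2 (241): sum1=155, sum2=154
  after byte 3 (251): sum1=151, sum2=50
Checksum = sum2·256 + sum1 = 50·256 + 151 = 12951 = 0x3297.

3297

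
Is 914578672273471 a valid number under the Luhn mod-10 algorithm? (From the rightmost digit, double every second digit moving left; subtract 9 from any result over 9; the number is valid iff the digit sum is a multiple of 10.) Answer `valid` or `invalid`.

valid

From the right, keep odd positions and double even positions (subtract 9 from any doubled value over 9):
  doubled (positions 2,4,...): 5 6 4 5 7 1 2 → sum 30
  kept (positions 1,3,...): 1 4 7 2 6 7 4 9 → sum 40
Total = 70.
70 mod 10 = 0, so the number is valid.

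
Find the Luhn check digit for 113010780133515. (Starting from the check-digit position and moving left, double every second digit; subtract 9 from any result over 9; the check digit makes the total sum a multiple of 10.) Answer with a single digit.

3

Partial digits right→left: 5 1 5 3 3 1 0 8 7 0 1 0 3 1 1
Double every second digit counting from the check-digit position (so the 1st, 3rd, 5th, ... of the partial from the right).
  doubled (with −9 where >9): 1 1 6 0 5 2 6 2 → sum 23
  kept as-is: 1 3 1 8 0 0 1 → sum 14
Total = 23 + 14 = 37.
Check digit = (10 − (37 mod 10)) mod 10 = 3.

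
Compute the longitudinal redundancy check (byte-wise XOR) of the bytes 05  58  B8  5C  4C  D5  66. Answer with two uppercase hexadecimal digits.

46

XOR the bytes together:
  start with 0x05
  0x05 ⊕ 0x58 = 0x5D
  0x5D ⊕ 0xB8 = 0xE5
  0xE5 ⊕ 0x5C = 0xB9
  0xB9 ⊕ 0x4C = 0xF5
  0xF5 ⊕ 0xD5 = 0x20
  0x20 ⊕ 0x66 = 0x46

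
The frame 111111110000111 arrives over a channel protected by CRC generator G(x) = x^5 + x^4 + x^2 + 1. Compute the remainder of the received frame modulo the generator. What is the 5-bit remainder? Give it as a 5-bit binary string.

00001

Modulo-2 division of 111111110000111 by 110101:
  pos 0: 111111 XOR 110101 = 001010
  pos 2: 101011 XOR 110101 = 011110
  pos 3: 111100 XOR 110101 = 001001
  pos 5: 100100 XOR 110101 = 010001
  pos 6: 100010 XOR 110101 = 010111
  pos 7: 101111 XOR 110101 = 011010
  pos 8: 110101 XOR 110101 = 000000
Remainder = 00001 (nonzero — an error is detected).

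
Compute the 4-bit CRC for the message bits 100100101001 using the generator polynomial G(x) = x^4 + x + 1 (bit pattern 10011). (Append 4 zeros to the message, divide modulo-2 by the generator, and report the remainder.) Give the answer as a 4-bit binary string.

Append 4 zeros: 1001001010010000. Divide by 10011 (XOR where the leading bit is 1):
  pos 0: 10010 XOR 10011 = 00001
  pos 4: 10101 XOR 10011 = 00110
  pos 6: 11000 XOR 10011 = 01011
  pos 7: 10111 XOR 10011 = 00100
  pos 9: 10000 XOR 10011 = 00011
Remainder (last 4 bits) = 1100. This is the CRC / FCS.

1100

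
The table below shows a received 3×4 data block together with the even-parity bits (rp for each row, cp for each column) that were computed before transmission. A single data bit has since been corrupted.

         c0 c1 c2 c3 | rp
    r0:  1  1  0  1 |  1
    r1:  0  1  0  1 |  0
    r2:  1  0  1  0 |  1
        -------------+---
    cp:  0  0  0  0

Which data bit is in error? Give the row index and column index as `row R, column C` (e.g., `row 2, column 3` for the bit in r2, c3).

Recompute each row's even parity and compare to rp:
  r0: data parity 1, sent rp 1 → ok
  r1: data parity 0, sent rp 0 → ok
  r2: data parity 0, sent rp 1 → mismatch
Recompute each column's even parity and compare to cp:
  c0: data parity 0, sent cp 0 → ok
  c1: data parity 0, sent cp 0 → ok
  c2: data parity 1, sent cp 0 → mismatch
  c3: data parity 0, sent cp 0 → ok
Exactly one row (r2) and one column (c2) fail → the flipped bit is at their intersection.

row 2, column 2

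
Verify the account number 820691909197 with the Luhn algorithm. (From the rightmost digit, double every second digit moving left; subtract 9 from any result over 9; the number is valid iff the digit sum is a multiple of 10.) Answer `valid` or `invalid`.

valid

From the right, keep odd positions and double even positions (subtract 9 from any doubled value over 9):
  doubled (positions 2,4,...): 9 9 9 9 0 7 → sum 43
  kept (positions 1,3,...): 7 1 0 1 6 2 → sum 17
Total = 60.
60 mod 10 = 0, so the number is valid.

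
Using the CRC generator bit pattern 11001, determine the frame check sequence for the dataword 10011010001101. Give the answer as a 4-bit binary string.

0010

Append 4 zeros: 100110100011010000. Divide by 11001 (XOR where the leading bit is 1):
  pos 0: 10011 XOR 11001 = 01010
  pos 1: 10100 XOR 11001 = 01101
  pos 2: 11011 XOR 11001 = 00010
  pos 5: 10000 XOR 11001 = 01001
  pos 6: 10011 XOR 11001 = 01010
  pos 7: 10101 XOR 11001 = 01100
  pos 8: 11000 XOR 11001 = 00001
  pos 12: 11000 XOR 11001 = 00001
Remainder (last 4 bits) = 0010. This is the CRC / FCS.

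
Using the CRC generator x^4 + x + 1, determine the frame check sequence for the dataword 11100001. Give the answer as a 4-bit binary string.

0000

Append 4 zeros: 111000010000. Divide by 10011 (XOR where the leading bit is 1):
  pos 0: 11100 XOR 10011 = 01111
  pos 1: 11110 XOR 10011 = 01101
  pos 2: 11010 XOR 10011 = 01001
  pos 3: 10011 XOR 10011 = 00000
Remainder (last 4 bits) = 0000. This is the CRC / FCS.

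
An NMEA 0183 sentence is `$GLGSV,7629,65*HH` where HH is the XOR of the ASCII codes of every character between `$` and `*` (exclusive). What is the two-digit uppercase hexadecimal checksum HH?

40

XOR the ASCII codes of the payload characters:
  'G' = 0x47 → acc = 0x47
  'L' = 0x4C → acc = 0x0B
  'G' = 0x47 → acc = 0x4C
  'S' = 0x53 → acc = 0x1F
  'V' = 0x56 → acc = 0x49
  ',' = 0x2C → acc = 0x65
  '7' = 0x37 → acc = 0x52
  '6' = 0x36 → acc = 0x64
  '2' = 0x32 → acc = 0x56
  '9' = 0x39 → acc = 0x6F
  ',' = 0x2C → acc = 0x43
  '6' = 0x36 → acc = 0x75
  '5' = 0x35 → acc = 0x40
Checksum = 0x40.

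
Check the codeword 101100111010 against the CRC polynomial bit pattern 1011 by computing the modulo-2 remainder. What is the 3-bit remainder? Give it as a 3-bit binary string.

Modulo-2 division of 101100111010 by 1011:
  pos 0: 1011 XOR 1011 = 0000
  pos 6: 1110 XOR 1011 = 0101
  pos 7: 1011 XOR 1011 = 0000
Remainder = 000 (zero — the frame passes the CRC check).

000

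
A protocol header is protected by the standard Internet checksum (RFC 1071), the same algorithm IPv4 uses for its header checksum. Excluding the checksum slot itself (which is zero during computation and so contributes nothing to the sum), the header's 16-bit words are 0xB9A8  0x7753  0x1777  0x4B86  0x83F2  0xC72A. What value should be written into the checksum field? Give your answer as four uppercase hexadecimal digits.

One's-complement addition (fold any carry out of bit 15 back into bit 0):
  0xB9A8 + 0x7753 = 0x130FB → wrap carry → 0x30FC
  0x30FC + 0x1777 = 0x04873
  0x4873 + 0x4B86 = 0x093F9
  0x93F9 + 0x83F2 = 0x117EB → wrap carry → 0x17EC
  0x17EC + 0xC72A = 0x0DF16
One's-complement sum = 0xDF16.
Checksum = ~0xDF16 & 0xFFFF = 0x20E9.

20E9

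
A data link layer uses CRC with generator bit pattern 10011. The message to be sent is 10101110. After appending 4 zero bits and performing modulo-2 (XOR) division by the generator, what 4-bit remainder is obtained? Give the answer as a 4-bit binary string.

0101

Append 4 zeros: 101011100000. Divide by 10011 (XOR where the leading bit is 1):
  pos 0: 10101 XOR 10011 = 00110
  pos 2: 11011 XOR 10011 = 01000
  pos 3: 10000 XOR 10011 = 00011
  pos 6: 11000 XOR 10011 = 01011
  pos 7: 10110 XOR 10011 = 00101
Remainder (last 4 bits) = 0101. This is the CRC / FCS.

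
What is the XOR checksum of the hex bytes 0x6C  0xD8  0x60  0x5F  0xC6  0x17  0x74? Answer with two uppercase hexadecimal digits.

2E

XOR the bytes together:
  start with 0x6C
  0x6C ⊕ 0xD8 = 0xB4
  0xB4 ⊕ 0x60 = 0xD4
  0xD4 ⊕ 0x5F = 0x8B
  0x8B ⊕ 0xC6 = 0x4D
  0x4D ⊕ 0x17 = 0x5A
  0x5A ⊕ 0x74 = 0x2E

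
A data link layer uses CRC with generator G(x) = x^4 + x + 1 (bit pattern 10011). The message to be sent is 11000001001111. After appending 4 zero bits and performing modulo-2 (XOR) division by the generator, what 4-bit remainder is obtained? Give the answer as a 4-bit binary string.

0011

Append 4 zeros: 110000010011110000. Divide by 10011 (XOR where the leading bit is 1):
  pos 0: 11000 XOR 10011 = 01011
  pos 1: 10110 XOR 10011 = 00101
  pos 3: 10101 XOR 10011 = 00110
  pos 5: 11000 XOR 10011 = 01011
  pos 6: 10111 XOR 10011 = 00100
  pos 8: 10011 XOR 10011 = 00000
  pos 13: 10000 XOR 10011 = 00011
Remainder (last 4 bits) = 0011. This is the CRC / FCS.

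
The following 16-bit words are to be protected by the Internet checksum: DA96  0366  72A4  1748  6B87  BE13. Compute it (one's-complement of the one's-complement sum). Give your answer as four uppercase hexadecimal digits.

One's-complement addition (fold any carry out of bit 15 back into bit 0):
  0xDA96 + 0x0366 = 0x0DDFC
  0xDDFC + 0x72A4 = 0x150A0 → wrap carry → 0x50A1
  0x50A1 + 0x1748 = 0x067E9
  0x67E9 + 0x6B87 = 0x0D370
  0xD370 + 0xBE13 = 0x19183 → wrap carry → 0x9184
One's-complement sum = 0x9184.
Checksum = ~0x9184 & 0xFFFF = 0x6E7B.

6E7B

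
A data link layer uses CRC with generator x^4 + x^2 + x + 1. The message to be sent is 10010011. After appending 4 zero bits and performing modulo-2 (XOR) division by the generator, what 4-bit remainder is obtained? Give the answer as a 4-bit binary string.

Append 4 zeros: 100100110000. Divide by 10111 (XOR where the leading bit is 1):
  pos 0: 10010 XOR 10111 = 00101
  pos 2: 10101 XOR 10111 = 00010
  pos 5: 10100 XOR 10111 = 00011
Remainder (last 4 bits) = 1100. This is the CRC / FCS.

1100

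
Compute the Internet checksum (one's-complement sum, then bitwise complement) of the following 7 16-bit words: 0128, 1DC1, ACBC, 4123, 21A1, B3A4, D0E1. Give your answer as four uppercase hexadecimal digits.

4D0F

One's-complement addition (fold any carry out of bit 15 back into bit 0):
  0x0128 + 0x1DC1 = 0x01EE9
  0x1EE9 + 0xACBC = 0x0CBA5
  0xCBA5 + 0x4123 = 0x10CC8 → wrap carry → 0x0CC9
  0x0CC9 + 0x21A1 = 0x02E6A
  0x2E6A + 0xB3A4 = 0x0E20E
  0xE20E + 0xD0E1 = 0x1B2EF → wrap carry → 0xB2F0
One's-complement sum = 0xB2F0.
Checksum = ~0xB2F0 & 0xFFFF = 0x4D0F.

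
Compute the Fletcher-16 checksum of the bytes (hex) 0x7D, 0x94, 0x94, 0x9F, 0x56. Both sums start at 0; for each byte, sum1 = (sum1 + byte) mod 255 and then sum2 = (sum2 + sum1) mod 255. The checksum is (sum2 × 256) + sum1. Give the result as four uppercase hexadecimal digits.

199C

Running sums (mod 255):
  after byte 0 (0x7D): sum1=125, sum2=125
  after byte 1 (0x94): sum1=18, sum2=143
  after byte 2 (0x94): sum1=166, sum2=54
  after byte 3 (0x9F): sum1=70, sum2=124
  after byte 4 (0x56): sum1=156, sum2=25
Checksum = sum2·256 + sum1 = 25·256 + 156 = 6556 = 0x199C.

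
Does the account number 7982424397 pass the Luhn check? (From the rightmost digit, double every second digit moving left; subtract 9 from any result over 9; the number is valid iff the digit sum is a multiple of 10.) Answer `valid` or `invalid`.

From the right, keep odd positions and double even positions (subtract 9 from any doubled value over 9):
  doubled (positions 2,4,...): 9 8 8 7 5 → sum 37
  kept (positions 1,3,...): 7 3 2 2 9 → sum 23
Total = 60.
60 mod 10 = 0, so the number is valid.

valid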